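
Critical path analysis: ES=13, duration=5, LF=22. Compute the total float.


EF = ES + duration = 13 + 5 = 18
LS = LF - duration = 22 - 5 = 17
Total Float = LF - EF = 22 - 18
(or LS - ES = 17 - 13)
= 4


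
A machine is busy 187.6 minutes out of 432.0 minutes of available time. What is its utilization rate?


Utilization = busy / total × 100
= 187.6 / 432.0 × 100
= 43.4%


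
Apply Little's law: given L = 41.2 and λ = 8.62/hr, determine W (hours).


Little's law: L = λW → W = L / λ
= 41.2 / 8.62
= 4.78 hours


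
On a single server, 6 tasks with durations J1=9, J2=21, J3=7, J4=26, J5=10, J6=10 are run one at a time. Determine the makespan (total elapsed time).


Sequential makespan: sum all processing times
= 9 + 21 + 7 + 26 + 10 + 10
= 83 time units


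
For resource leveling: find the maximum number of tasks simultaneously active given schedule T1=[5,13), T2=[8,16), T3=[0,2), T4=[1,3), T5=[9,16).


Check each time point for overlaps:
  t=9: 3 tasks active (T1, T2, T5)
Max concurrent = 3


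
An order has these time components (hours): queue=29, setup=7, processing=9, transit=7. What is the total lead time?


Lead time = queue + setup + processing + transit
= 29 + 7 + 9 + 7
= 52 hours


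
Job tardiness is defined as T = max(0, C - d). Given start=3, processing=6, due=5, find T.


Completion = start + processing = 3 + 6 = 9
Tardiness = max(0, C - d) = max(0, 9 - 5)
= max(0, 4)
= 4


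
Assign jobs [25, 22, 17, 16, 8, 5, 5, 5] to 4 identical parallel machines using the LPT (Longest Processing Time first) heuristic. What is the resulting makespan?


Jobs (LPT sorted): [25, 22, 17, 16, 8, 5, 5, 5]
Machines: 4
  J=25 → Machine 1 (load: 0+25=25)
  J=22 → Machine 2 (load: 0+22=22)
  J=17 → Machine 3 (load: 0+17=17)
  J=16 → Machine 4 (load: 0+16=16)
  J=8 → Machine 4 (load: 16+8=24)
  J=5 → Machine 3 (load: 17+5=22)
  J=5 → Machine 2 (load: 22+5=27)
  J=5 → Machine 3 (load: 22+5=27)
Machine loads: [25, 27, 27, 24]
Makespan = max = 27 time units


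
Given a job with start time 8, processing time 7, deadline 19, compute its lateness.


Completion = 8 + 7 = 15
Lateness = C - d = 15 - 19
= -4


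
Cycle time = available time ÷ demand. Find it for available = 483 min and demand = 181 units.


Cycle time = available time / demand
= 483 / 181
= 2.67 min/unit


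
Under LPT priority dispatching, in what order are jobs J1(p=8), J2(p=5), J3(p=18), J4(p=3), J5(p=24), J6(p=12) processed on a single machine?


LPT: sort by longest processing time first
  J5: p=24
  J3: p=18
  J6: p=12
  J1: p=8
  J2: p=5
  J4: p=3
Order: J5 → J3 → J6 → J1 → J2 → J4


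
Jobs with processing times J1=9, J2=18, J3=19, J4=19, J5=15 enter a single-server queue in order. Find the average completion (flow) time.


Completion times:
  J1: completes at 9
  J2: completes at 27
  J3: completes at 46
  J4: completes at 65
  J5: completes at 80
Sum = 227
Average = 227/5
= 45.40


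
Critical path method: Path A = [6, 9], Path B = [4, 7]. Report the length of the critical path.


Path A: 6 + 9 = 15
Path B: 4 + 7 = 11
Critical path = longest = max(15, 11)
= 15 (Path A)


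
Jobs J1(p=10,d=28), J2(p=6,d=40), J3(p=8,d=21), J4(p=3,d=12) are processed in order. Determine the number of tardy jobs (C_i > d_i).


Completion vs due date:
  J1: C=10, d=28 → on time
  J2: C=16, d=40 → on time
  J3: C=24, d=21 → TARDY
  J4: C=27, d=12 → TARDY
Tardy jobs: J3, J4
Count = 2


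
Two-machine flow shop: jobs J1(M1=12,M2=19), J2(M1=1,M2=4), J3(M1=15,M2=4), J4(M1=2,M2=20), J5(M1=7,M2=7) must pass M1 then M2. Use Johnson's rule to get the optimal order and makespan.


Johnson's rule:
Group 1 (M1≤M2, sort by M1): ['J2', 'J4', 'J5', 'J1']
Group 2 (M1>M2, sort desc M2): ['J3']
Sequence: J2 → J4 → J5 → J1 → J3
Makespan calculation:
  J2: M1 done=1, M2 done=5
  J4: M1 done=3, M2 done=25
  J5: M1 done=10, M2 done=32
  J1: M1 done=22, M2 done=51
  J3: M1 done=37, M2 done=55
= Sequence: J2 → J4 → J5 → J1 → J3, Makespan: 55


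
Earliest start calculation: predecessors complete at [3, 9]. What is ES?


ES = max of all predecessor completion times
Predecessors: [3, 9]
ES = max(3, 9)
= 9


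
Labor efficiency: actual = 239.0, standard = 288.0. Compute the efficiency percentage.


Efficiency = (actual / standard) × 100
= (239.0 / 288.0) × 100
= 83.0%


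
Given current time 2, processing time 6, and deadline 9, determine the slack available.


Slack = due - current_time - processing
= 9 - 2 - 6
= 1


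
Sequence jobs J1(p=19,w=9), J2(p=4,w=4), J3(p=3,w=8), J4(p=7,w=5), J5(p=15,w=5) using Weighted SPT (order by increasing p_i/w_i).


WSPT (Smith's rule): sort by p/w ascending
  J3: p/w = 3/8 = 0.375
  J2: p/w = 4/4 = 1.000
  J4: p/w = 7/5 = 1.400
  J1: p/w = 19/9 = 2.111
  J5: p/w = 15/5 = 3.000
Order: J3 → J2 → J4 → J1 → J5


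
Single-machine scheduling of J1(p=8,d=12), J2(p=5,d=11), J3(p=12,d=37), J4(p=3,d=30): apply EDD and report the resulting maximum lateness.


EDD order: J2 → J1 → J4 → J3
Completion and lateness:
  J2: C=5, d=11, L=5-11=-6
  J1: C=13, d=12, L=13-12=1
  J4: C=16, d=30, L=16-30=-14
  J3: C=28, d=37, L=28-37=-9
Lmax = max(-6, 1, -14, -9)
= 1


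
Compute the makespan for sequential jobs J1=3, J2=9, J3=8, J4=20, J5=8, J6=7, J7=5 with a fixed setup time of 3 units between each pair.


Makespan = Σ processing + (n-1) × setup
= (3 + 9 + 8 + 20 + 8 + 7 + 5) + (7-1)×3
= 60 + 18
= 78 time units


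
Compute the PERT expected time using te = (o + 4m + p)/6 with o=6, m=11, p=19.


te = (o + 4m + p) / 6
= (6 + 4×11 + 19) / 6
= (6 + 44 + 19) / 6
= 69 / 6
= 11.50


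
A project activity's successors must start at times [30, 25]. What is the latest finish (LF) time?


LF = min of all successor start times
Successors start at: [30, 25]
LF = min(30, 25)
= 25


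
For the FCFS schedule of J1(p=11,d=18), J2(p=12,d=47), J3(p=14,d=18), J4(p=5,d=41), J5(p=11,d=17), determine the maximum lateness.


Lateness per job (L = C - d):
  J1: C=11, d=18, L=-7
  J2: C=23, d=47, L=-24
  J3: C=37, d=18, L=19
  J4: C=42, d=41, L=1
  J5: C=53, d=17, L=36
Lmax = max(-7, -24, 19, 1, 36)
= 36


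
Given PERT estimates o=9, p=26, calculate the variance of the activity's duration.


σ² = ((p - o) / 6)² = (p - o)² / 36
= (26 - 9)² / 36
= 17² / 36
= 289 / 36
= 8.0278


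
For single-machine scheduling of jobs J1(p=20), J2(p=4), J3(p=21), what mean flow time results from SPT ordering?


SPT order: J2 → J1 → J3
Completion times:
  J2: C=4
  J1: C=24
  J3: C=45
Sum = 73, n = 3
Mean flow = 73/3
= 24.33


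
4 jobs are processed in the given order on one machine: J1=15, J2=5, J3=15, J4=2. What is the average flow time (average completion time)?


Completion times:
  J1: completes at 15
  J2: completes at 20
  J3: completes at 35
  J4: completes at 37
Sum = 107
Average = 107/4
= 26.75


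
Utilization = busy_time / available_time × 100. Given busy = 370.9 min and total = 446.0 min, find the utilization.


Utilization = busy / total × 100
= 370.9 / 446.0 × 100
= 83.2%


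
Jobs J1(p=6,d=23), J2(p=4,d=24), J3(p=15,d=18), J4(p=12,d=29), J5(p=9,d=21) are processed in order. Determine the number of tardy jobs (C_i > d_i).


Completion vs due date:
  J1: C=6, d=23 → on time
  J2: C=10, d=24 → on time
  J3: C=25, d=18 → TARDY
  J4: C=37, d=29 → TARDY
  J5: C=46, d=21 → TARDY
Tardy jobs: J3, J4, J5
Count = 3


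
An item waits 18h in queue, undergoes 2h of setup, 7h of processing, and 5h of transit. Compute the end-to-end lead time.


Lead time = queue + setup + processing + transit
= 18 + 2 + 7 + 5
= 32 hours


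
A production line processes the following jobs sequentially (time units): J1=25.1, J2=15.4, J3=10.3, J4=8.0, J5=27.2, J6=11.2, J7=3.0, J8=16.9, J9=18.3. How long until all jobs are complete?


Sequential makespan: sum all processing times
= 25.1 + 15.4 + 10.3 + 8.0 + 27.2 + 11.2 + 3.0 + 16.9 + 18.3
= 135.4 time units


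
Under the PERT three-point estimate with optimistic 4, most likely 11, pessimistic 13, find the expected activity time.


te = (o + 4m + p) / 6
= (4 + 4×11 + 13) / 6
= (4 + 44 + 13) / 6
= 61 / 6
= 10.17


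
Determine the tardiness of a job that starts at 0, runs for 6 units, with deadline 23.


Completion = start + processing = 0 + 6 = 6
Tardiness = max(0, C - d) = max(0, 6 - 23)
= max(0, -17)
= 0


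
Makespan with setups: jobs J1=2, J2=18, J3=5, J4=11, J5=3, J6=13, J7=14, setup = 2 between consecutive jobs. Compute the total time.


Makespan = Σ processing + (n-1) × setup
= (2 + 18 + 5 + 11 + 3 + 13 + 14) + (7-1)×2
= 66 + 12
= 78 time units


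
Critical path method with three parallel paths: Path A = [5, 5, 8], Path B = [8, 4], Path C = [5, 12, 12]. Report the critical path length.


Path A: 5 + 5 + 8 = 18
Path B: 8 + 4 = 12
Path C: 5 + 12 + 12 = 29
Critical path = longest = max(18, 12, 29)
= 29 (Path C)


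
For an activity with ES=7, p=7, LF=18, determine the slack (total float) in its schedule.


EF = ES + duration = 7 + 7 = 14
LS = LF - duration = 18 - 7 = 11
Total Float = LF - EF = 18 - 14
(or LS - ES = 11 - 7)
= 4


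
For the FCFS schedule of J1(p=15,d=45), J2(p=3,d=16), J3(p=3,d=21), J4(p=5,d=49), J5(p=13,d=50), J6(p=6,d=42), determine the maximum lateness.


Lateness per job (L = C - d):
  J1: C=15, d=45, L=-30
  J2: C=18, d=16, L=2
  J3: C=21, d=21, L=0
  J4: C=26, d=49, L=-23
  J5: C=39, d=50, L=-11
  J6: C=45, d=42, L=3
Lmax = max(-30, 2, 0, -23, -11, 3)
= 3


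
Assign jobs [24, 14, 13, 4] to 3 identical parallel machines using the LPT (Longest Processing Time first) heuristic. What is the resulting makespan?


Jobs (LPT sorted): [24, 14, 13, 4]
Machines: 3
  J=24 → Machine 1 (load: 0+24=24)
  J=14 → Machine 2 (load: 0+14=14)
  J=13 → Machine 3 (load: 0+13=13)
  J=4 → Machine 3 (load: 13+4=17)
Machine loads: [24, 14, 17]
Makespan = max = 24 time units


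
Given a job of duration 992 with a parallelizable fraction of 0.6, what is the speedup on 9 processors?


Amdahl's law: T_p = T × ((1-p) + p/N)
= 992 × ((1-0.6) + 0.6/9)
= 992 × (0.40 + 0.0667)
= 992 × 0.4667
= 462.93
Speedup = 992/462.93
= 2.14×


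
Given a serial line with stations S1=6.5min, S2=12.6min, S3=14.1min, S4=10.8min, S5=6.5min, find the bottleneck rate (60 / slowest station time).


Bottleneck = longest station time
Station times: [6.5, 12.6, 14.1, 10.8, 6.5]
Max = 14.1 min
Rate = 60 / 14.1
= 4.26 units/hour (bottleneck: 14.1min)


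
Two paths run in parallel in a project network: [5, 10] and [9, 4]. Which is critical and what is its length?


Path A: 5 + 10 = 15
Path B: 9 + 4 = 13
Critical path = longest = max(15, 13)
= 15 (Path A)


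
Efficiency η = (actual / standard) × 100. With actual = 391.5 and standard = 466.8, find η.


Efficiency = (actual / standard) × 100
= (391.5 / 466.8) × 100
= 83.9%


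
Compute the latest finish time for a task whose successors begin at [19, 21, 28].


LF = min of all successor start times
Successors start at: [19, 21, 28]
LF = min(19, 21, 28)
= 19


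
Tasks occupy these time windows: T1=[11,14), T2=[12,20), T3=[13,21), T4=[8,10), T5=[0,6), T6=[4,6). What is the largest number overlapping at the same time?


Check each time point for overlaps:
  t=13: 3 tasks active (T1, T2, T3)
Max concurrent = 3


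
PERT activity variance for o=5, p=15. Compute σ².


σ² = ((p - o) / 6)² = (p - o)² / 36
= (15 - 5)² / 36
= 10² / 36
= 100 / 36
= 2.7778


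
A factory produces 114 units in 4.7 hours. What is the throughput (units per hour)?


Throughput = units / time
= 114 / 4.7
= 24.3 units/hour


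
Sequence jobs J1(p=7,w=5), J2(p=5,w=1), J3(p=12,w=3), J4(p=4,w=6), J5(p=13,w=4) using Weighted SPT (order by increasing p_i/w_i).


WSPT (Smith's rule): sort by p/w ascending
  J4: p/w = 4/6 = 0.667
  J1: p/w = 7/5 = 1.400
  J5: p/w = 13/4 = 3.250
  J3: p/w = 12/3 = 4.000
  J2: p/w = 5/1 = 5.000
Order: J4 → J1 → J5 → J3 → J2


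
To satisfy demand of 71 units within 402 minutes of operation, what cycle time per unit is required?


Cycle time = available time / demand
= 402 / 71
= 5.66 min/unit


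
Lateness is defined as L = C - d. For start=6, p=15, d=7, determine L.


Completion = 6 + 15 = 21
Lateness = C - d = 21 - 7
= 14


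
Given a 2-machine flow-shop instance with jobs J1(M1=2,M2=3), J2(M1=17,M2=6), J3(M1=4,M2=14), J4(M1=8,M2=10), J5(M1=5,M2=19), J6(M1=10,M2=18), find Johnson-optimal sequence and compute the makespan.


Johnson's rule:
Group 1 (M1≤M2, sort by M1): ['J1', 'J3', 'J5', 'J4', 'J6']
Group 2 (M1>M2, sort desc M2): ['J2']
Sequence: J1 → J3 → J5 → J4 → J6 → J2
Makespan calculation:
  J1: M1 done=2, M2 done=5
  J3: M1 done=6, M2 done=20
  J5: M1 done=11, M2 done=39
  J4: M1 done=19, M2 done=49
  J6: M1 done=29, M2 done=67
  J2: M1 done=46, M2 done=73
= Sequence: J1 → J3 → J5 → J4 → J6 → J2, Makespan: 73


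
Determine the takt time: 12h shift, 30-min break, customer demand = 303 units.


Available = 12×60 - 30 = 690 min
Takt time = 690 / 303
= 2.28 min/unit


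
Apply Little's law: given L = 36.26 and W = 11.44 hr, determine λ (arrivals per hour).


Little's law: L = λW → λ = L / W
= 36.26 / 11.44
= 3.17 per hour


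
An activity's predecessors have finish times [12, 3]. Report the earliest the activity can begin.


ES = max of all predecessor completion times
Predecessors: [12, 3]
ES = max(12, 3)
= 12


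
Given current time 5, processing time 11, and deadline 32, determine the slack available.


Slack = due - current_time - processing
= 32 - 5 - 11
= 16


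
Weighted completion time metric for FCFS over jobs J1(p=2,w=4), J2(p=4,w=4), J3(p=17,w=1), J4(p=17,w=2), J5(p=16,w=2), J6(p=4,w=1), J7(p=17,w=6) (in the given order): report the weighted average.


Completion times:
  J1: C=2, w×C=4×2=8
  J2: C=6, w×C=4×6=24
  J3: C=23, w×C=1×23=23
  J4: C=40, w×C=2×40=80
  J5: C=56, w×C=2×56=112
  J6: C=60, w×C=1×60=60
  J7: C=77, w×C=6×77=462
Sum w×C = 769
Sum w = 20
Weighted avg = 769/20
= 38.45


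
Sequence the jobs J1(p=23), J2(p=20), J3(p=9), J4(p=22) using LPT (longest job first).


LPT: sort by longest processing time first
  J1: p=23
  J4: p=22
  J2: p=20
  J3: p=9
Order: J1 → J4 → J2 → J3


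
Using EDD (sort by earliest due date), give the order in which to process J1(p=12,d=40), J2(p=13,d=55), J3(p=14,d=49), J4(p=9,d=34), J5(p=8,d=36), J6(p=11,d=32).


EDD: sort by earliest due date
  J6: d=32, p=11
  J4: d=34, p=9
  J5: d=36, p=8
  J1: d=40, p=12
  J3: d=49, p=14
  J2: d=55, p=13
Order: J6 → J4 → J5 → J1 → J3 → J2


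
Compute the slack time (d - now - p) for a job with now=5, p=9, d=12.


Slack = due - current_time - processing
= 12 - 5 - 9
= -2


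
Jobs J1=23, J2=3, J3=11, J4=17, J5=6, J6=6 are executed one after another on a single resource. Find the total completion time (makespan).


Sequential makespan: sum all processing times
= 23 + 3 + 11 + 17 + 6 + 6
= 66 time units


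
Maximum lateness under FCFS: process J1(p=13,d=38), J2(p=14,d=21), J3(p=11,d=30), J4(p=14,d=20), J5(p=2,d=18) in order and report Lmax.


Lateness per job (L = C - d):
  J1: C=13, d=38, L=-25
  J2: C=27, d=21, L=6
  J3: C=38, d=30, L=8
  J4: C=52, d=20, L=32
  J5: C=54, d=18, L=36
Lmax = max(-25, 6, 8, 32, 36)
= 36


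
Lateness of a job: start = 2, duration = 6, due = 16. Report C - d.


Completion = 2 + 6 = 8
Lateness = C - d = 8 - 16
= -8


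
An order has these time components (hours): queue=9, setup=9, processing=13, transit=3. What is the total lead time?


Lead time = queue + setup + processing + transit
= 9 + 9 + 13 + 3
= 34 hours


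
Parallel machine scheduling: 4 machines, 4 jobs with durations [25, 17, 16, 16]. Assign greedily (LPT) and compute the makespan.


Jobs (LPT sorted): [25, 17, 16, 16]
Machines: 4
  J=25 → Machine 1 (load: 0+25=25)
  J=17 → Machine 2 (load: 0+17=17)
  J=16 → Machine 3 (load: 0+16=16)
  J=16 → Machine 4 (load: 0+16=16)
Machine loads: [25, 17, 16, 16]
Makespan = max = 25 time units


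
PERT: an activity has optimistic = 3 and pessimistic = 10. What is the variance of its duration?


σ² = ((p - o) / 6)² = (p - o)² / 36
= (10 - 3)² / 36
= 7² / 36
= 49 / 36
= 1.3611


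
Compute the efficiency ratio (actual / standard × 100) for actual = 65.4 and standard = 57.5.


Efficiency = (actual / standard) × 100
= (65.4 / 57.5) × 100
= 113.7%


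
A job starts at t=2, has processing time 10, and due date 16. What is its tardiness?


Completion = start + processing = 2 + 10 = 12
Tardiness = max(0, C - d) = max(0, 12 - 16)
= max(0, -4)
= 0


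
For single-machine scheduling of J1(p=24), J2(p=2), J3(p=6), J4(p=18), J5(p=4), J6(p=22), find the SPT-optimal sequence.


SPT: sort by shortest processing time
  J2: p=2
  J5: p=4
  J3: p=6
  J4: p=18
  J6: p=22
  J1: p=24
Order: J2 → J5 → J3 → J4 → J6 → J1


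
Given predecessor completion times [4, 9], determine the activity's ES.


ES = max of all predecessor completion times
Predecessors: [4, 9]
ES = max(4, 9)
= 9


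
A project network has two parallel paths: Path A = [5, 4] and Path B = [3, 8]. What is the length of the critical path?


Path A: 5 + 4 = 9
Path B: 3 + 8 = 11
Critical path = longest = max(9, 11)
= 11 (Path B)


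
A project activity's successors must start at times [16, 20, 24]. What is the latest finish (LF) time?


LF = min of all successor start times
Successors start at: [16, 20, 24]
LF = min(16, 20, 24)
= 16


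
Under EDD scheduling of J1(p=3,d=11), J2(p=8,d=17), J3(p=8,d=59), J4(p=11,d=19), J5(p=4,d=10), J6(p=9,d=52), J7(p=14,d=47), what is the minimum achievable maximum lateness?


EDD order: J5 → J1 → J2 → J4 → J7 → J6 → J3
Completion and lateness:
  J5: C=4, d=10, L=4-10=-6
  J1: C=7, d=11, L=7-11=-4
  J2: C=15, d=17, L=15-17=-2
  J4: C=26, d=19, L=26-19=7
  J7: C=40, d=47, L=40-47=-7
  J6: C=49, d=52, L=49-52=-3
  J3: C=57, d=59, L=57-59=-2
Lmax = max(-6, -4, -2, 7, -7, -3, -2)
= 7


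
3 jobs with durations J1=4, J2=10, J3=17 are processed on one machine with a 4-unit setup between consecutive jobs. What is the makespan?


Makespan = Σ processing + (n-1) × setup
= (4 + 10 + 17) + (3-1)×4
= 31 + 8
= 39 time units


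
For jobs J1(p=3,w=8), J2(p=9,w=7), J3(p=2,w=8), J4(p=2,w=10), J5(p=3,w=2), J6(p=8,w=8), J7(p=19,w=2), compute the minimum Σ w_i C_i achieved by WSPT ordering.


WSPT order (by p/w): J4 → J3 → J1 → J6 → J2 → J5 → J7
  J4: C=2, w·C=10×2=20
  J3: C=4, w·C=8×4=32
  J1: C=7, w·C=8×7=56
  J6: C=15, w·C=8×15=120
  J2: C=24, w·C=7×24=168
  J5: C=27, w·C=2×27=54
  J7: C=46, w·C=2×46=92
Σ w·C = 542
= 542


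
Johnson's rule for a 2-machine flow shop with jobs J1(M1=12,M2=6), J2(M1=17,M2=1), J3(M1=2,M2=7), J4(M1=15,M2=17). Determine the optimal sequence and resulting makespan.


Johnson's rule:
Group 1 (M1≤M2, sort by M1): ['J3', 'J4']
Group 2 (M1>M2, sort desc M2): ['J1', 'J2']
Sequence: J3 → J4 → J1 → J2
Makespan calculation:
  J3: M1 done=2, M2 done=9
  J4: M1 done=17, M2 done=34
  J1: M1 done=29, M2 done=40
  J2: M1 done=46, M2 done=47
= Sequence: J3 → J4 → J1 → J2, Makespan: 47


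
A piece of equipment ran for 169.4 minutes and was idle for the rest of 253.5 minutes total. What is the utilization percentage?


Utilization = busy / total × 100
= 169.4 / 253.5 × 100
= 66.8%


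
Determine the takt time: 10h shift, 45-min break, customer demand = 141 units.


Available = 10×60 - 45 = 555 min
Takt time = 555 / 141
= 3.94 min/unit


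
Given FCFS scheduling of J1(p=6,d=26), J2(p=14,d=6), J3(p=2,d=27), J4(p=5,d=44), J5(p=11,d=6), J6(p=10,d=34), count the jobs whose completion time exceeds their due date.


Completion vs due date:
  J1: C=6, d=26 → on time
  J2: C=20, d=6 → TARDY
  J3: C=22, d=27 → on time
  J4: C=27, d=44 → on time
  J5: C=38, d=6 → TARDY
  J6: C=48, d=34 → TARDY
Tardy jobs: J2, J5, J6
Count = 3


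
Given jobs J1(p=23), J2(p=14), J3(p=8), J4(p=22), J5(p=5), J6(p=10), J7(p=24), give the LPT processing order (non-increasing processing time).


LPT: sort by longest processing time first
  J7: p=24
  J1: p=23
  J4: p=22
  J2: p=14
  J6: p=10
  J3: p=8
  J5: p=5
Order: J7 → J1 → J4 → J2 → J6 → J3 → J5


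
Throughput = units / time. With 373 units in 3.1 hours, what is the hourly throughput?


Throughput = units / time
= 373 / 3.1
= 120.3 units/hour


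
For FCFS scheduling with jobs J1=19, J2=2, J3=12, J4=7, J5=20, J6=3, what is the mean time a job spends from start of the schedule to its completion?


Completion times:
  J1: completes at 19
  J2: completes at 21
  J3: completes at 33
  J4: completes at 40
  J5: completes at 60
  J6: completes at 63
Sum = 236
Average = 236/6
= 39.33


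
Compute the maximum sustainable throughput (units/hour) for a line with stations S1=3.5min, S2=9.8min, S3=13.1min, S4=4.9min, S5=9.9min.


Bottleneck = longest station time
Station times: [3.5, 9.8, 13.1, 4.9, 9.9]
Max = 13.1 min
Rate = 60 / 13.1
= 4.58 units/hour (bottleneck: 13.1min)


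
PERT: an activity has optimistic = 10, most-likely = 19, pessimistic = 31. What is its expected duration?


te = (o + 4m + p) / 6
= (10 + 4×19 + 31) / 6
= (10 + 76 + 31) / 6
= 117 / 6
= 19.50


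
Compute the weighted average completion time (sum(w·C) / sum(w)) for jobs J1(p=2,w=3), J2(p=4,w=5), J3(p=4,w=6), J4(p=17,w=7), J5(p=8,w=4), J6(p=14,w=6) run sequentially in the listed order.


Completion times:
  J1: C=2, w×C=3×2=6
  J2: C=6, w×C=5×6=30
  J3: C=10, w×C=6×10=60
  J4: C=27, w×C=7×27=189
  J5: C=35, w×C=4×35=140
  J6: C=49, w×C=6×49=294
Sum w×C = 719
Sum w = 31
Weighted avg = 719/31
= 23.19


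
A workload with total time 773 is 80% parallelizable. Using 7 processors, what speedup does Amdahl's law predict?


Amdahl's law: T_p = T × ((1-p) + p/N)
= 773 × ((1-0.8) + 0.8/7)
= 773 × (0.20 + 0.1143)
= 773 × 0.3143
= 242.94
Speedup = 773/242.94
= 3.18×


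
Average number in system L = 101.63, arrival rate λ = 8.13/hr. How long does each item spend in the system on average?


Little's law: L = λW → W = L / λ
= 101.63 / 8.13
= 12.50 hours


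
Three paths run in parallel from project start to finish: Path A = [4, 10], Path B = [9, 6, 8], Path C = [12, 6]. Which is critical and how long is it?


Path A: 4 + 10 = 14
Path B: 9 + 6 + 8 = 23
Path C: 12 + 6 = 18
Critical path = longest = max(14, 23, 18)
= 23 (Path B)


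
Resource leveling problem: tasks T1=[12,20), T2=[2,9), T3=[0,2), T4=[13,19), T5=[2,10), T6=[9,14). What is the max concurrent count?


Check each time point for overlaps:
  t=13: 3 tasks active (T1, T4, T6)
Max concurrent = 3


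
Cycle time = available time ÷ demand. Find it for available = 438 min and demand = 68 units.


Cycle time = available time / demand
= 438 / 68
= 6.44 min/unit


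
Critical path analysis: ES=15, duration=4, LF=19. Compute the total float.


EF = ES + duration = 15 + 4 = 19
LS = LF - duration = 19 - 4 = 15
Total Float = LF - EF = 19 - 19
(or LS - ES = 15 - 15)
= 0


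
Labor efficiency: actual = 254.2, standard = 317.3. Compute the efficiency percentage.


Efficiency = (actual / standard) × 100
= (254.2 / 317.3) × 100
= 80.1%


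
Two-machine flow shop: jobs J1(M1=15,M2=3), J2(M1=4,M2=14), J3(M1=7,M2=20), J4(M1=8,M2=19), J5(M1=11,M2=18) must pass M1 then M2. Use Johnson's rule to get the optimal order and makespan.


Johnson's rule:
Group 1 (M1≤M2, sort by M1): ['J2', 'J3', 'J4', 'J5']
Group 2 (M1>M2, sort desc M2): ['J1']
Sequence: J2 → J3 → J4 → J5 → J1
Makespan calculation:
  J2: M1 done=4, M2 done=18
  J3: M1 done=11, M2 done=38
  J4: M1 done=19, M2 done=57
  J5: M1 done=30, M2 done=75
  J1: M1 done=45, M2 done=78
= Sequence: J2 → J3 → J4 → J5 → J1, Makespan: 78


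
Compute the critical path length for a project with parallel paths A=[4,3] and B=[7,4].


Path A: 4 + 3 = 7
Path B: 7 + 4 = 11
Critical path = longest = max(7, 11)
= 11 (Path B)


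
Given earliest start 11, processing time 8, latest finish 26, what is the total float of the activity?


EF = ES + duration = 11 + 8 = 19
LS = LF - duration = 26 - 8 = 18
Total Float = LF - EF = 26 - 19
(or LS - ES = 18 - 11)
= 7


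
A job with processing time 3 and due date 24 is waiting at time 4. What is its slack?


Slack = due - current_time - processing
= 24 - 4 - 3
= 17


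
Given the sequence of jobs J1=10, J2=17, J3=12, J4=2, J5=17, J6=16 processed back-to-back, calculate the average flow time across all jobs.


Completion times:
  J1: completes at 10
  J2: completes at 27
  J3: completes at 39
  J4: completes at 41
  J5: completes at 58
  J6: completes at 74
Sum = 249
Average = 249/6
= 41.50


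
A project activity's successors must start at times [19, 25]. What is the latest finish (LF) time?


LF = min of all successor start times
Successors start at: [19, 25]
LF = min(19, 25)
= 19


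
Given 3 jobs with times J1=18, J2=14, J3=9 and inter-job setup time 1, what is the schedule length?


Makespan = Σ processing + (n-1) × setup
= (18 + 14 + 9) + (3-1)×1
= 41 + 2
= 43 time units


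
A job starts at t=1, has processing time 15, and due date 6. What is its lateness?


Completion = 1 + 15 = 16
Lateness = C - d = 16 - 6
= 10


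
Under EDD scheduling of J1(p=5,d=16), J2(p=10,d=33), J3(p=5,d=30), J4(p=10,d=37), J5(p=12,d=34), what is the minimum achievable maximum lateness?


EDD order: J1 → J3 → J2 → J5 → J4
Completion and lateness:
  J1: C=5, d=16, L=5-16=-11
  J3: C=10, d=30, L=10-30=-20
  J2: C=20, d=33, L=20-33=-13
  J5: C=32, d=34, L=32-34=-2
  J4: C=42, d=37, L=42-37=5
Lmax = max(-11, -20, -13, -2, 5)
= 5


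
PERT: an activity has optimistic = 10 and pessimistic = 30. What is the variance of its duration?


σ² = ((p - o) / 6)² = (p - o)² / 36
= (30 - 10)² / 36
= 20² / 36
= 400 / 36
= 11.1111


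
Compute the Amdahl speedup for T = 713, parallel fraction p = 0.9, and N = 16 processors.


Amdahl's law: T_p = T × ((1-p) + p/N)
= 713 × ((1-0.9) + 0.9/16)
= 713 × (0.10 + 0.0563)
= 713 × 0.1562
= 111.41
Speedup = 713/111.41
= 6.40×


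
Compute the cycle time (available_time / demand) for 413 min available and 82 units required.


Cycle time = available time / demand
= 413 / 82
= 5.04 min/unit


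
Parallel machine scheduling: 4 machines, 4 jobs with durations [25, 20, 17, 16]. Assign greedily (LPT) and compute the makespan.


Jobs (LPT sorted): [25, 20, 17, 16]
Machines: 4
  J=25 → Machine 1 (load: 0+25=25)
  J=20 → Machine 2 (load: 0+20=20)
  J=17 → Machine 3 (load: 0+17=17)
  J=16 → Machine 4 (load: 0+16=16)
Machine loads: [25, 20, 17, 16]
Makespan = max = 25 time units


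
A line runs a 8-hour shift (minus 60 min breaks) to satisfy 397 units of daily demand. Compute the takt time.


Available = 8×60 - 60 = 420 min
Takt time = 420 / 397
= 1.06 min/unit


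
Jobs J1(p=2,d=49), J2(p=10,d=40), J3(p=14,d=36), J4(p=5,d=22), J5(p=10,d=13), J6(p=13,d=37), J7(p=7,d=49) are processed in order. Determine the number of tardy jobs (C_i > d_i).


Completion vs due date:
  J1: C=2, d=49 → on time
  J2: C=12, d=40 → on time
  J3: C=26, d=36 → on time
  J4: C=31, d=22 → TARDY
  J5: C=41, d=13 → TARDY
  J6: C=54, d=37 → TARDY
  J7: C=61, d=49 → TARDY
Tardy jobs: J4, J5, J6, J7
Count = 4


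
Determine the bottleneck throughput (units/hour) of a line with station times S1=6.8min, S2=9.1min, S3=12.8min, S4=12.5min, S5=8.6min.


Bottleneck = longest station time
Station times: [6.8, 9.1, 12.8, 12.5, 8.6]
Max = 12.8 min
Rate = 60 / 12.8
= 4.69 units/hour (bottleneck: 12.8min)


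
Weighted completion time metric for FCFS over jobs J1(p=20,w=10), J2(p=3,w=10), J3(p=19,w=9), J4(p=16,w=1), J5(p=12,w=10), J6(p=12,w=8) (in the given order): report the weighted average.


Completion times:
  J1: C=20, w×C=10×20=200
  J2: C=23, w×C=10×23=230
  J3: C=42, w×C=9×42=378
  J4: C=58, w×C=1×58=58
  J5: C=70, w×C=10×70=700
  J6: C=82, w×C=8×82=656
Sum w×C = 2222
Sum w = 48
Weighted avg = 2222/48
= 46.29


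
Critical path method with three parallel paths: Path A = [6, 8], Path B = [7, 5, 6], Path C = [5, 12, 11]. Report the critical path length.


Path A: 6 + 8 = 14
Path B: 7 + 5 + 6 = 18
Path C: 5 + 12 + 11 = 28
Critical path = longest = max(14, 18, 28)
= 28 (Path C)


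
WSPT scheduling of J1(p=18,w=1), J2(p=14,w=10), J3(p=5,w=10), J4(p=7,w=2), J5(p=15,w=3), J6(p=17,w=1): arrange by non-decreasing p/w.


WSPT (Smith's rule): sort by p/w ascending
  J3: p/w = 5/10 = 0.500
  J2: p/w = 14/10 = 1.400
  J4: p/w = 7/2 = 3.500
  J5: p/w = 15/3 = 5.000
  J6: p/w = 17/1 = 17.000
  J1: p/w = 18/1 = 18.000
Order: J3 → J2 → J4 → J5 → J6 → J1


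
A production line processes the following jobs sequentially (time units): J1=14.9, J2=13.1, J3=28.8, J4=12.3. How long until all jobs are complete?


Sequential makespan: sum all processing times
= 14.9 + 13.1 + 28.8 + 12.3
= 69.1 time units


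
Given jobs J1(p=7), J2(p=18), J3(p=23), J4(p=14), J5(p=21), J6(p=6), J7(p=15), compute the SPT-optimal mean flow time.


SPT order: J6 → J1 → J4 → J7 → J2 → J5 → J3
Completion times:
  J6: C=6
  J1: C=13
  J4: C=27
  J7: C=42
  J2: C=60
  J5: C=81
  J3: C=104
Sum = 333, n = 7
Mean flow = 333/7
= 47.57


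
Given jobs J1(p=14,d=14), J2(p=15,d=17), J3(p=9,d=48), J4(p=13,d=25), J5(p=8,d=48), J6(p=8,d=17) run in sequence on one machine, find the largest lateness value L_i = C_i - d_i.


Lateness per job (L = C - d):
  J1: C=14, d=14, L=0
  J2: C=29, d=17, L=12
  J3: C=38, d=48, L=-10
  J4: C=51, d=25, L=26
  J5: C=59, d=48, L=11
  J6: C=67, d=17, L=50
Lmax = max(0, 12, -10, 26, 11, 50)
= 50


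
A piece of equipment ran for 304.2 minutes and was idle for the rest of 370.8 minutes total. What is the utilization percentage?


Utilization = busy / total × 100
= 304.2 / 370.8 × 100
= 82.0%


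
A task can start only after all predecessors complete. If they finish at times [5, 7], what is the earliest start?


ES = max of all predecessor completion times
Predecessors: [5, 7]
ES = max(5, 7)
= 7


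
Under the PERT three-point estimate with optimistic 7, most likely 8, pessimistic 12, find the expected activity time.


te = (o + 4m + p) / 6
= (7 + 4×8 + 12) / 6
= (7 + 32 + 12) / 6
= 51 / 6
= 8.50


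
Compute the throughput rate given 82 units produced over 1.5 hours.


Throughput = units / time
= 82 / 1.5
= 54.7 units/hour


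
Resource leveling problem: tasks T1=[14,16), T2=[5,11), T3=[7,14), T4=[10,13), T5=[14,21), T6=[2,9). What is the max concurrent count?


Check each time point for overlaps:
  t=7: 3 tasks active (T2, T3, T6)
Max concurrent = 3


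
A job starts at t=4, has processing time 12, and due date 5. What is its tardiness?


Completion = start + processing = 4 + 12 = 16
Tardiness = max(0, C - d) = max(0, 16 - 5)
= max(0, 11)
= 11


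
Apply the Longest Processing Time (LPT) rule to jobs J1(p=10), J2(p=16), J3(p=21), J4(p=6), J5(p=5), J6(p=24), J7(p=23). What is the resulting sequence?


LPT: sort by longest processing time first
  J6: p=24
  J7: p=23
  J3: p=21
  J2: p=16
  J1: p=10
  J4: p=6
  J5: p=5
Order: J6 → J7 → J3 → J2 → J1 → J4 → J5


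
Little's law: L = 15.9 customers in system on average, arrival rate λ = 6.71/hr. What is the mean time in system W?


Little's law: L = λW → W = L / λ
= 15.9 / 6.71
= 2.37 hours


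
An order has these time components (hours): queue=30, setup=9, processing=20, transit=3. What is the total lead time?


Lead time = queue + setup + processing + transit
= 30 + 9 + 20 + 3
= 62 hours


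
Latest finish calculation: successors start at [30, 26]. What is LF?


LF = min of all successor start times
Successors start at: [30, 26]
LF = min(30, 26)
= 26


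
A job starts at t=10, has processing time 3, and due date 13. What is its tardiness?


Completion = start + processing = 10 + 3 = 13
Tardiness = max(0, C - d) = max(0, 13 - 13)
= max(0, 0)
= 0


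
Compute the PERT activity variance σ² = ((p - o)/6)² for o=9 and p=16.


σ² = ((p - o) / 6)² = (p - o)² / 36
= (16 - 9)² / 36
= 7² / 36
= 49 / 36
= 1.3611


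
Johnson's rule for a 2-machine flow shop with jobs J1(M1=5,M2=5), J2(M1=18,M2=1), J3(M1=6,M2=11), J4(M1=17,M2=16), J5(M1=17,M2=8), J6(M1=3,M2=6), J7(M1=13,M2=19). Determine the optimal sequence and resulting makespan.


Johnson's rule:
Group 1 (M1≤M2, sort by M1): ['J6', 'J1', 'J3', 'J7']
Group 2 (M1>M2, sort desc M2): ['J4', 'J5', 'J2']
Sequence: J6 → J1 → J3 → J7 → J4 → J5 → J2
Makespan calculation:
  J6: M1 done=3, M2 done=9
  J1: M1 done=8, M2 done=14
  J3: M1 done=14, M2 done=25
  J7: M1 done=27, M2 done=46
  J4: M1 done=44, M2 done=62
  J5: M1 done=61, M2 done=70
  J2: M1 done=79, M2 done=80
= Sequence: J6 → J1 → J3 → J7 → J4 → J5 → J2, Makespan: 80


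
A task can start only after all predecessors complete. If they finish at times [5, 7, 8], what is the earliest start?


ES = max of all predecessor completion times
Predecessors: [5, 7, 8]
ES = max(5, 7, 8)
= 8


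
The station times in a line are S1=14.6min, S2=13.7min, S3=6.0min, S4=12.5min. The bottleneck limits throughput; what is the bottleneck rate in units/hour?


Bottleneck = longest station time
Station times: [14.6, 13.7, 6.0, 12.5]
Max = 14.6 min
Rate = 60 / 14.6
= 4.11 units/hour (bottleneck: 14.6min)


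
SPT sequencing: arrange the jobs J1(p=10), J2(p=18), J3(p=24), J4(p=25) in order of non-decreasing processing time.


SPT: sort by shortest processing time
  J1: p=10
  J2: p=18
  J3: p=24
  J4: p=25
Order: J1 → J2 → J3 → J4


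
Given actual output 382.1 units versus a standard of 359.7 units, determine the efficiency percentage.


Efficiency = (actual / standard) × 100
= (382.1 / 359.7) × 100
= 106.2%


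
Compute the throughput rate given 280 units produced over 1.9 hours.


Throughput = units / time
= 280 / 1.9
= 147.4 units/hour


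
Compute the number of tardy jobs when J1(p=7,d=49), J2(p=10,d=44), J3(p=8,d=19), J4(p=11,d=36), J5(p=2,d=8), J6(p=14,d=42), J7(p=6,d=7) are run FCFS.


Completion vs due date:
  J1: C=7, d=49 → on time
  J2: C=17, d=44 → on time
  J3: C=25, d=19 → TARDY
  J4: C=36, d=36 → on time
  J5: C=38, d=8 → TARDY
  J6: C=52, d=42 → TARDY
  J7: C=58, d=7 → TARDY
Tardy jobs: J3, J5, J6, J7
Count = 4


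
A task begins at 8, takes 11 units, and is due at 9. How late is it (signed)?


Completion = 8 + 11 = 19
Lateness = C - d = 19 - 9
= 10


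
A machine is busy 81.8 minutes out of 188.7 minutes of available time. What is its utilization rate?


Utilization = busy / total × 100
= 81.8 / 188.7 × 100
= 43.3%


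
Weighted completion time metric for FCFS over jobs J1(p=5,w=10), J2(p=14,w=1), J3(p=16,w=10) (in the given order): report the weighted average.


Completion times:
  J1: C=5, w×C=10×5=50
  J2: C=19, w×C=1×19=19
  J3: C=35, w×C=10×35=350
Sum w×C = 419
Sum w = 21
Weighted avg = 419/21
= 19.95


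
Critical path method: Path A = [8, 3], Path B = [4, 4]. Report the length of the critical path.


Path A: 8 + 3 = 11
Path B: 4 + 4 = 8
Critical path = longest = max(11, 8)
= 11 (Path A)


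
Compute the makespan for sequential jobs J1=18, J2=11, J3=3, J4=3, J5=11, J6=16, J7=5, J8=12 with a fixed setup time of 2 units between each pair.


Makespan = Σ processing + (n-1) × setup
= (18 + 11 + 3 + 3 + 11 + 16 + 5 + 12) + (8-1)×2
= 79 + 14
= 93 time units


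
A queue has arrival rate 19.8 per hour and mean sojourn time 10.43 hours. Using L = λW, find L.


Little's law: L = λ × W
= 19.8 × 10.43
= 206.51


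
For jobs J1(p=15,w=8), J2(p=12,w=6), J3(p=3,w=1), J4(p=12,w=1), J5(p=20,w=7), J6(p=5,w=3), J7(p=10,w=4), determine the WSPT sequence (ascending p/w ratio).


WSPT (Smith's rule): sort by p/w ascending
  J6: p/w = 5/3 = 1.667
  J1: p/w = 15/8 = 1.875
  J2: p/w = 12/6 = 2.000
  J7: p/w = 10/4 = 2.500
  J5: p/w = 20/7 = 2.857
  J3: p/w = 3/1 = 3.000
  J4: p/w = 12/1 = 12.000
Order: J6 → J1 → J2 → J7 → J5 → J3 → J4


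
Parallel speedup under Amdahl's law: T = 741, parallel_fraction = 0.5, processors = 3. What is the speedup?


Amdahl's law: T_p = T × ((1-p) + p/N)
= 741 × ((1-0.5) + 0.5/3)
= 741 × (0.50 + 0.1667)
= 741 × 0.6667
= 494.00
Speedup = 741/494.00
= 1.50×


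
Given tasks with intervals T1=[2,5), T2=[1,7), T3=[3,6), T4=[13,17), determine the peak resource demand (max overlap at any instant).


Check each time point for overlaps:
  t=3: 3 tasks active (T1, T2, T3)
Max concurrent = 3


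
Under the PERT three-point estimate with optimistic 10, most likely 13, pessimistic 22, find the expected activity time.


te = (o + 4m + p) / 6
= (10 + 4×13 + 22) / 6
= (10 + 52 + 22) / 6
= 84 / 6
= 14.00


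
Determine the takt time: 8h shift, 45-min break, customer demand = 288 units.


Available = 8×60 - 45 = 435 min
Takt time = 435 / 288
= 1.51 min/unit


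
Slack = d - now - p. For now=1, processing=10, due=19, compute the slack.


Slack = due - current_time - processing
= 19 - 1 - 10
= 8


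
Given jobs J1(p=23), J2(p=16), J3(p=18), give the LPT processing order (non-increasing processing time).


LPT: sort by longest processing time first
  J1: p=23
  J3: p=18
  J2: p=16
Order: J1 → J3 → J2


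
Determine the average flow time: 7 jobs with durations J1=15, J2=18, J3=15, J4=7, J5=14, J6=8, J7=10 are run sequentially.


Completion times:
  J1: completes at 15
  J2: completes at 33
  J3: completes at 48
  J4: completes at 55
  J5: completes at 69
  J6: completes at 77
  J7: completes at 87
Sum = 384
Average = 384/7
= 54.86


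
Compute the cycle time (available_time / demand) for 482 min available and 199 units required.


Cycle time = available time / demand
= 482 / 199
= 2.42 min/unit


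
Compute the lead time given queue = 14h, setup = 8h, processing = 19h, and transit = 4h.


Lead time = queue + setup + processing + transit
= 14 + 8 + 19 + 4
= 45 hours


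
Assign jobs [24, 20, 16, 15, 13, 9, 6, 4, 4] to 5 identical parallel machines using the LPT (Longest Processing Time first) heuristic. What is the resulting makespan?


Jobs (LPT sorted): [24, 20, 16, 15, 13, 9, 6, 4, 4]
Machines: 5
  J=24 → Machine 1 (load: 0+24=24)
  J=20 → Machine 2 (load: 0+20=20)
  J=16 → Machine 3 (load: 0+16=16)
  J=15 → Machine 4 (load: 0+15=15)
  J=13 → Machine 5 (load: 0+13=13)
  J=9 → Machine 5 (load: 13+9=22)
  J=6 → Machine 4 (load: 15+6=21)
  J=4 → Machine 3 (load: 16+4=20)
  J=4 → Machine 2 (load: 20+4=24)
Machine loads: [24, 24, 20, 21, 22]
Makespan = max = 24 time units


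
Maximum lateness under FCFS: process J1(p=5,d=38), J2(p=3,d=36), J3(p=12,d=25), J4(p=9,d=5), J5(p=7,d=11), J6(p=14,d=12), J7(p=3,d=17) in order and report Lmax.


Lateness per job (L = C - d):
  J1: C=5, d=38, L=-33
  J2: C=8, d=36, L=-28
  J3: C=20, d=25, L=-5
  J4: C=29, d=5, L=24
  J5: C=36, d=11, L=25
  J6: C=50, d=12, L=38
  J7: C=53, d=17, L=36
Lmax = max(-33, -28, -5, 24, 25, 38, 36)
= 38


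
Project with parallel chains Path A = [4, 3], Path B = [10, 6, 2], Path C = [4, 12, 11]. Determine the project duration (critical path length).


Path A: 4 + 3 = 7
Path B: 10 + 6 + 2 = 18
Path C: 4 + 12 + 11 = 27
Critical path = longest = max(7, 18, 27)
= 27 (Path C)


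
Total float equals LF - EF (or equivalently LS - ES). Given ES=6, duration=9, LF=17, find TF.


EF = ES + duration = 6 + 9 = 15
LS = LF - duration = 17 - 9 = 8
Total Float = LF - EF = 17 - 15
(or LS - ES = 8 - 6)
= 2
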